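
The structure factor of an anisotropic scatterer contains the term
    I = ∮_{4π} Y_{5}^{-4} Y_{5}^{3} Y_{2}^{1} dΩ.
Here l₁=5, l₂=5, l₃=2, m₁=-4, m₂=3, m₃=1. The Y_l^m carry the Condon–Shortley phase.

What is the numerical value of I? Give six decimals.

0.196098

Checks pass: Σm=0; 12 even; l₃=2∈[0,10].
(2·5+1)(2·5+1)(2·2+1) = 605
Δ: 8! 2! 2! / 13! → 1/38610
sum: t=3:−1/2880 t=4:+1/576 t=5:−1/2880 = 1/960
3j²(5 5 2; 0 0 0) = Δ·Π!·Σ² = 10/429  (sign +1)
sum: t=7:−1/10080 t=8:+1/80640 = -1/11520
3j²(5 5 2; -4 3 1) = Δ·Π!·Σ² = 49/1430  (sign +1)
combine: 4πI² = 605·10/429·49/1430 = 245/507
take √, sign +1: I = 0.19609844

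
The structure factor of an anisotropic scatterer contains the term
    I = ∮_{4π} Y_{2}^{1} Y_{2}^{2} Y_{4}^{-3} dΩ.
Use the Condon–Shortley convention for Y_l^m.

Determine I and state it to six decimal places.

-0.238414

m-sum 0 ✓  L=8 even ✓  0≤4≤4 ✓
Π(2lᵢ+1) = 5×5×9 = 225
triangle coeff Δ(2,2,4) = 1/630
Σ_t [0,0]: t=0:+1/16 = 1/16
(3j)²=2/35 [(2 2 4; 0 0 0)], sign=+1
Σ_t [0,0]: t=0:+1/144 = 1/144
(3j)²=1/18 [(2 2 4; 1 2 -3)], sign=-1
⇒ 4πI² = 5/7
I = (-1)√(5/7/(4π)) = -0.23841361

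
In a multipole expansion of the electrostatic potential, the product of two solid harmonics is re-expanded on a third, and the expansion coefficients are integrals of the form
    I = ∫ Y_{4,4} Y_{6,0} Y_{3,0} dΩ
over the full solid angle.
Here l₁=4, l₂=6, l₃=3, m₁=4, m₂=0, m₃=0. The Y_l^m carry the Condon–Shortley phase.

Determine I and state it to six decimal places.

Σmᵢ = 4 ≠ 0, so the φ-integral vanishes; I = 0

0.000000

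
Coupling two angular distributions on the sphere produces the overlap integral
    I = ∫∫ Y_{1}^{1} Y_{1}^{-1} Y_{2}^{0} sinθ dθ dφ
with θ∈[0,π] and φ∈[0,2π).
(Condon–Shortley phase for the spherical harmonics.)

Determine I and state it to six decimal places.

Rules hold: Σm=0, L=4 even, 0≤2≤2.
N = 3·3·5 = 45
Δ = 0!·2!·2!/5! = 1/30
Racah Σ t=0..0: t=0:+1/1 = 1/1
⇒ 3j(1 1 2; 0 0 0)² = 2/15, sgn +1
Racah Σ t=0..0: t=0:+1/4 = 1/4
⇒ 3j(1 1 2; 1 -1 0)² = 1/30, sgn +1
4πI² = N·(3j₀)²·(3jₘ)² = 1/5
I = +1·√(0.2/4π) = 0.12615663

0.126157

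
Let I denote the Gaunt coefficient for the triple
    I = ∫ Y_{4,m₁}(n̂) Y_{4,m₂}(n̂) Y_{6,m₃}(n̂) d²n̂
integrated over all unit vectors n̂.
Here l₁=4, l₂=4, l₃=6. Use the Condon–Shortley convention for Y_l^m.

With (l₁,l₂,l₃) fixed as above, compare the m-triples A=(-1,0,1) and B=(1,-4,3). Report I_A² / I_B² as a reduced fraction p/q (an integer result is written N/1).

7/16

Shared (l₁,l₂,l₃)=(4,4,6): N and (l;000)² cancel in I_A²/I_B².
A: Δ = 2!·6!·6!/15! = 1/1261260; Racah Σ t=0..2: t=0:+1/11520 t=1:−1/1728 t=2:+1/3456 = -7/34560; ⇒ 3j(4 4 6; -1 0 1)² = 7/858, sgn +1
B: Δ = 2!·6!·6!/15! = 1/1261260; Racah Σ t=0..0: t=0:+1/51840 = 1/51840; ⇒ 3j(4 4 6; 1 -4 3)² = 8/429, sgn -1
I_A²/I_B² = (7/858)/(8/429) = 7/16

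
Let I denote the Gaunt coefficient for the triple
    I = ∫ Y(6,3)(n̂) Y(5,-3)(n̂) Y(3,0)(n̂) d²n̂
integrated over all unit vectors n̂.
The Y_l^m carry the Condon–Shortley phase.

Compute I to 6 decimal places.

Rules hold: Σm=0, L=14 even, 1≤3≤11.
N = 13·11·7 = 1001
Δ = 8!·4!·2!/15! = 1/675675
Racah Σ t=3..5: t=3:−1/8640 t=4:+1/2304 t=5:−1/8640 = 7/34560
⇒ 3j(6 5 3; 0 0 0)² = 7/429, sgn -1
Racah Σ t=0..2: t=0:+1/483840 t=1:−1/20160 t=2:+1/17280 = 1/96768
⇒ 3j(6 5 3; 3 -3 0)² = 1/1001, sgn -1
4πI² = N·(3j₀)²·(3jₘ)² = 7/429
I = +1·√(0.016317/4π) = 0.03603425

0.036034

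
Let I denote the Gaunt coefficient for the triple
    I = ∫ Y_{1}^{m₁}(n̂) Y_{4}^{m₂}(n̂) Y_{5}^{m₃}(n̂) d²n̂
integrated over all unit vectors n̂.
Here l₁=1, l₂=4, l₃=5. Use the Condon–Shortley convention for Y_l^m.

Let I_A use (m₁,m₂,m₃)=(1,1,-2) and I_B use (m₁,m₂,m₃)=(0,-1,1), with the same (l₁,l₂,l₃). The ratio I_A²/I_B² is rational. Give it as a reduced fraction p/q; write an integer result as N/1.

7/8

Shared (l₁,l₂,l₃)=(1,4,5): N and (l;000)² cancel in I_A²/I_B².
A: Δ = 0!·2!·8!/11! = 1/495; Racah Σ t=0..0: t=0:+1/1440 = 1/1440; ⇒ 3j(1 4 5; 1 1 -2)² = 7/165, sgn -1
B: Δ = 0!·2!·8!/11! = 1/495; Racah Σ t=0..0: t=0:+1/720 = 1/720; ⇒ 3j(1 4 5; 0 -1 1)² = 8/165, sgn +1
I_A²/I_B² = (7/165)/(8/165) = 7/8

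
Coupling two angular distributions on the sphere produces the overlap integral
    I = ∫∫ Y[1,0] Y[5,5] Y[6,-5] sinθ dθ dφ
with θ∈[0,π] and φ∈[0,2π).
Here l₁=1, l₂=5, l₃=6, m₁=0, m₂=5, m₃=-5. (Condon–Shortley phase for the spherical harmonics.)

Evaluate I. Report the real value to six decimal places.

Rules hold: Σm=0, L=12 even, 4≤6≤6.
N = 3·11·13 = 429
Δ = 0!·2!·10!/13! = 1/858
Racah Σ t=0..0: t=0:+1/14400 = 1/14400
⇒ 3j(1 5 6; 0 0 0)² = 6/143, sgn +1
Racah Σ t=0..0: t=0:+1/3628800 = 1/3628800
⇒ 3j(1 5 6; 0 5 -5)² = 1/78, sgn -1
4πI² = N·(3j₀)²·(3jₘ)² = 3/13
I = -1·√(0.230769/4π) = -0.13551395

-0.135514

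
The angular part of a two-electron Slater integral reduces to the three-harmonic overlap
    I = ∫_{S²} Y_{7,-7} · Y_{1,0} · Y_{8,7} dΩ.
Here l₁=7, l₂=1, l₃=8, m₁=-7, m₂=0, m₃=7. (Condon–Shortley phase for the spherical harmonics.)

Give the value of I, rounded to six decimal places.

-0.118504

m-sum 0 ✓  L=16 even ✓  6≤8≤8 ✓
Π(2lᵢ+1) = 15×3×17 = 765
triangle coeff Δ(7,1,8) = 1/2040
Σ_t [0,0]: t=0:+1/25401600 = 1/25401600
(3j)²=8/255 [(7 1 8; 0 0 0)], sign=+1
Σ_t [0,0]: t=0:+1/87178291200 = 1/87178291200
(3j)²=1/136 [(7 1 8; -7 0 7)], sign=-1
⇒ 4πI² = 3/17
I = (-1)√(3/17/(4π)) = -0.11850352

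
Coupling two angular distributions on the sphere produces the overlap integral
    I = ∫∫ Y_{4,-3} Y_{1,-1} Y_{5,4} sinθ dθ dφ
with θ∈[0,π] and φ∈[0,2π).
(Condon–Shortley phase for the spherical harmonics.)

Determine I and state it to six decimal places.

m-sum 0 ✓  L=10 even ✓  3≤5≤5 ✓
Π(2lᵢ+1) = 9×3×11 = 297
triangle coeff Δ(4,1,5) = 1/495
Σ_t [0,0]: t=0:+1/576 = 1/576
(3j)²=5/99 [(4 1 5; 0 0 0)], sign=-1
Σ_t [0,0]: t=0:+1/10080 = 1/10080
(3j)²=4/55 [(4 1 5; -3 -1 4)], sign=-1
⇒ 4πI² = 12/11
I = (+1)√(12/11/(4π)) = 0.29463840

0.294638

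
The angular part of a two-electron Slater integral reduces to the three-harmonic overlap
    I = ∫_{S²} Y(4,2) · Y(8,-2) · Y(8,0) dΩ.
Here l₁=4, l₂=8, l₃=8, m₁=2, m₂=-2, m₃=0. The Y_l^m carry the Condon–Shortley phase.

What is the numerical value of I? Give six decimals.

Rules hold: Σm=0, L=20 even, 4≤8≤12.
N = 9·17·17 = 2601
Δ = 4!·4!·12!/21! = 1/185175900
Racah Σ t=0..4: t=0:+1/557383680 t=1:−1/21772800 t=2:+1/8294400 t=3:−1/21772800 t=4:+1/557383680 = 1/30965760
⇒ 3j(4 8 8; 0 0 0)² = 36/4199, sgn +1
Racah Σ t=0..2: t=0:+1/49766400 t=1:−1/21772800 t=2:+1/92897280 = -1/66355200
⇒ 3j(4 8 8; 2 -2 0)² = 63/8398, sgn -1
4πI² = N·(3j₀)²·(3jₘ)² = 10206/61009
I = -1·√(0.167287/4π) = -0.11537877

-0.115379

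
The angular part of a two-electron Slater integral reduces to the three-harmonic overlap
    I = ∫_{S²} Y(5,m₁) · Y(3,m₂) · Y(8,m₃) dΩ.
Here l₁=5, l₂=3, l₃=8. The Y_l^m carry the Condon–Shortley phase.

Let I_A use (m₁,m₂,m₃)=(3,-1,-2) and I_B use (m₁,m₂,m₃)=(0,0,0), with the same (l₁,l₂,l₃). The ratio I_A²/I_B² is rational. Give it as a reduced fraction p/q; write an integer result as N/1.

Shared (l₁,l₂,l₃)=(5,3,8): N and (l;000)² cancel in I_A²/I_B².
A: Δ = 0!·10!·6!/17! = 1/136136; Racah Σ t=0..0: t=0:+1/3870720 = 1/3870720; ⇒ 3j(5 3 8; 3 -1 -2)² = 675/136136, sgn +1
B: Δ = 0!·10!·6!/17! = 1/136136; Racah Σ t=0..0: t=0:+1/518400 = 1/518400; ⇒ 3j(5 3 8; 0 0 0)² = 56/2431, sgn +1
I_A²/I_B² = (675/136136)/(56/2431) = 675/3136

675/3136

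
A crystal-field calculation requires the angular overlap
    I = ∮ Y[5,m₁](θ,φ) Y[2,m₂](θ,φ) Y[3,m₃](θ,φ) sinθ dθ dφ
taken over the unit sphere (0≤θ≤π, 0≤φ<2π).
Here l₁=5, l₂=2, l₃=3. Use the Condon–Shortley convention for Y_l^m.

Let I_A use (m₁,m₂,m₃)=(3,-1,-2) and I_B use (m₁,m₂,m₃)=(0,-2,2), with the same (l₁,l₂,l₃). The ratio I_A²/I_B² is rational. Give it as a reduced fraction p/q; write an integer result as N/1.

112/5

l's match ⇒ only the (l;m) 3-j factors differ between A and B.
A: triangle coeff Δ(5,2,3) = 1/2310; Σ_t [1,1]: t=1:−1/720 = -1/720; (3j)²=8/165 [(5 2 3; 3 -1 -2)], sign=+1
B: triangle coeff Δ(5,2,3) = 1/2310; Σ_t [0,0]: t=0:+1/2880 = 1/2880; (3j)²=1/462 [(5 2 3; 0 -2 2)], sign=-1
I_A²/I_B² = (8/165)/(1/462) = 112/5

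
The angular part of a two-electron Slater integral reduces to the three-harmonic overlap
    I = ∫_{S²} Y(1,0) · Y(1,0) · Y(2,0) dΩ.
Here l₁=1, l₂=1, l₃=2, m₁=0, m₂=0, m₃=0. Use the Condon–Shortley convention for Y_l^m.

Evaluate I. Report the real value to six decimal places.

m-sum 0 ✓  L=4 even ✓  0≤2≤2 ✓
Π(2lᵢ+1) = 3×3×5 = 45
triangle coeff Δ(1,1,2) = 1/30
Σ_t [0,0]: t=0:+1/1 = 1/1
(3j)²=2/15 [(1 1 2; 0 0 0)], sign=+1
(m-triple is (0,0,0) — same symbol as above.)
⇒ 4πI² = 4/5
I = (+1)√(4/5/(4π)) = 0.25231325

0.252313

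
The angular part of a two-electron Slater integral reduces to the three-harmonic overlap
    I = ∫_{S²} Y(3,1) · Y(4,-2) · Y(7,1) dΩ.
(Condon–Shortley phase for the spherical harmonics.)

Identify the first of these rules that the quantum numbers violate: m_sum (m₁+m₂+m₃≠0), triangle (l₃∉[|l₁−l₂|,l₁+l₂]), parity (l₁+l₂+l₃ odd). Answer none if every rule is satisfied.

none

m₁+m₂+m₃ = 1 − 2 + 1 = 0  ✓
triangle: |3−4|=1 ≤ l₃=7 ≤ 3+4=7  ✓
parity: l₁+l₂+l₃ = 14 is even  ✓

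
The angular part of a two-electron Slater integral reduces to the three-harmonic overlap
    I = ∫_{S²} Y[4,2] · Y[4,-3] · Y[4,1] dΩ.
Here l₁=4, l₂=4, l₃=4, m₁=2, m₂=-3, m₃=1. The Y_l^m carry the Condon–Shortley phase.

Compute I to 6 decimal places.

Checks pass: Σm=0; 12 even; l₃=4∈[0,8].
(2·4+1)(2·4+1)(2·4+1) = 729
Δ: 4! 4! 4! / 13! → 1/450450
sum: t=0:+1/13824 t=1:−1/216 t=2:+1/64 t=3:−1/216 t=4:+1/13824 = 5/768
3j²(4 4 4; 0 0 0) = Δ·Π!·Σ² = 18/1001  (sign +1)
sum: t=0:+1/576 t=1:−1/864 = 1/1728
3j²(4 4 4; 2 -3 1) = Δ·Π!·Σ² = 5/1287  (sign -1)
combine: 4πI² = 729·18/1001·5/1287 = 7290/143143
take √, sign -1: I = -0.06366105

-0.063661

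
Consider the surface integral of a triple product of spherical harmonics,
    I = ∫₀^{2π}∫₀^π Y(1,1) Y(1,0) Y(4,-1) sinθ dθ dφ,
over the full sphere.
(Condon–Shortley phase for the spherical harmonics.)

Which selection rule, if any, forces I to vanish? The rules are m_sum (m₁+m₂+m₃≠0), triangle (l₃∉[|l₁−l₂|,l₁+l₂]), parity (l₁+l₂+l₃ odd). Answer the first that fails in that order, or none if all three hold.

triangle

m₁+m₂+m₃ = 1 + 0 − 1 = 0  ✓
triangle: |1−1|=0 ≤ l₃=4 ≤ 1+1=2  ✗
parity: l₁+l₂+l₃ = 6 is even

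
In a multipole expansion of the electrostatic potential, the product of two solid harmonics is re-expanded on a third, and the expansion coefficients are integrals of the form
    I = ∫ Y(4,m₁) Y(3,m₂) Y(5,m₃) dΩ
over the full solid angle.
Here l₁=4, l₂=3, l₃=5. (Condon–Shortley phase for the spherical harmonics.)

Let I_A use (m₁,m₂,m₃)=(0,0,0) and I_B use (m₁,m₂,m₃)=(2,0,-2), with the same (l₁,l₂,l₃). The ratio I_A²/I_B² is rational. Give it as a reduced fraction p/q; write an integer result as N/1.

Same 4,3,5: normalisation and zero-m 3j drop out of the ratio.
A: Δ: 2! 6! 4! / 13! → 1/180180; sum: t=0:+1/576 t=1:−1/144 t=2:+1/576 = -1/288; 3j²(4 3 5; 0 0 0) = Δ·Π!·Σ² = 20/1001  (sign +1)
B: Δ: 2! 6! 4! / 13! → 1/180180; sum: t=0:+1/576 t=1:−1/480 t=2:+1/8640 = -1/4320; 3j²(4 3 5; 2 0 -2) = Δ·Π!·Σ² = 1/2145  (sign +1)
I_A²/I_B² = (20/1001)/(1/2145) = 300/7

300/7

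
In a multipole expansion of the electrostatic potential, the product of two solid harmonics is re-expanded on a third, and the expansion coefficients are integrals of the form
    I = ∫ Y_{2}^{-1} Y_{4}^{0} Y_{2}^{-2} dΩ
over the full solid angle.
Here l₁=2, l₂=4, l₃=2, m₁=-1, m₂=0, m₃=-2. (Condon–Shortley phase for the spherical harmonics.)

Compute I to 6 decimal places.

-1 + 0 − 2 = -3 ≠ 0: azimuthal integral kills it; I = 0

0.000000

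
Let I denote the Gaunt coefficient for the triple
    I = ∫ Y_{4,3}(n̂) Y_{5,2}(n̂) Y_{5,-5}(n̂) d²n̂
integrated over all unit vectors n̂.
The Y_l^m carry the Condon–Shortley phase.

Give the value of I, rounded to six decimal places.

m-sum 0 ✓  L=14 even ✓  1≤5≤9 ✓
Π(2lᵢ+1) = 9×11×11 = 1089
triangle coeff Δ(4,5,5) = 1/3153150
Σ_t [0,4]: t=0:+1/69120 t=1:−1/1728 t=2:+1/576 t=3:−1/1728 t=4:+1/69120 = 7/11520
(3j)²=2/143 [(4 5 5; 0 0 0)], sign=-1
Σ_t [1,1]: t=1:−1/103680 = -1/103680
(3j)²=7/429 [(4 5 5; 3 2 -5)], sign=-1
⇒ 4πI² = 42/169
I = (+1)√(42/169/(4π)) = 0.14062948

0.140629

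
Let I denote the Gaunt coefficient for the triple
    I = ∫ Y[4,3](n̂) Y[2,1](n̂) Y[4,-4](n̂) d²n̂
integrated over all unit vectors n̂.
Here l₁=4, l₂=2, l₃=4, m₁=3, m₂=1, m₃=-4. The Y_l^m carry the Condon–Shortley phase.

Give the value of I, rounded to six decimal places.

0.198645

m-sum 0 ✓  L=10 even ✓  2≤4≤6 ✓
Π(2lᵢ+1) = 9×5×9 = 405
triangle coeff Δ(4,2,4) = 1/13860
Σ_t [0,2]: t=0:+1/192 t=1:−1/36 t=2:+1/192 = -5/288
(3j)²=20/693 [(4 2 4; 0 0 0)], sign=-1
Σ_t [1,1]: t=1:−1/1440 = -1/1440
(3j)²=7/165 [(4 2 4; 3 1 -4)], sign=-1
⇒ 4πI² = 60/121
I = (+1)√(60/121/(4π)) = 0.19864517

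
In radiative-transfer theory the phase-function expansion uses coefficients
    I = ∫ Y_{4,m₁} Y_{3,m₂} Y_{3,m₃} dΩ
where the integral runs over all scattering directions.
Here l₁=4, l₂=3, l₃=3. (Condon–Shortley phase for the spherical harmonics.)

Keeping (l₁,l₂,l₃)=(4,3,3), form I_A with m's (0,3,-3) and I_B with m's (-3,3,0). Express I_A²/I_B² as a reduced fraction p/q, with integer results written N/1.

Shared (l₁,l₂,l₃)=(4,3,3): N and (l;000)² cancel in I_A²/I_B².
A: Δ = 4!·4!·2!/11! = 1/34650; Racah Σ t=4..4: t=4:+1/1152 = 1/1152; ⇒ 3j(4 3 3; 0 3 -3)² = 1/154, sgn +1
B: Δ = 4!·4!·2!/11! = 1/34650; Racah Σ t=4..4: t=4:+1/288 = 1/288; ⇒ 3j(4 3 3; -3 3 0)² = 1/22, sgn -1
I_A²/I_B² = (1/154)/(1/22) = 1/7

1/7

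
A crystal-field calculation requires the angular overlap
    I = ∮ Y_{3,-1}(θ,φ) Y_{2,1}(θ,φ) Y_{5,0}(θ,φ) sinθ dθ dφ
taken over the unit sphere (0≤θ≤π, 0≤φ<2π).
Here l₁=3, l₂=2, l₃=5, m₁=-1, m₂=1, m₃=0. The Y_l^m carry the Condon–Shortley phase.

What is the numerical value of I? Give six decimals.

0.169433

m-sum 0 ✓  L=10 even ✓  1≤5≤5 ✓
Π(2lᵢ+1) = 7×5×11 = 385
triangle coeff Δ(3,2,5) = 1/2310
Σ_t [0,0]: t=0:+1/144 = 1/144
(3j)²=10/231 [(3 2 5; 0 0 0)], sign=-1
Σ_t [0,0]: t=0:+1/288 = 1/288
(3j)²=5/231 [(3 2 5; -1 1 0)], sign=-1
⇒ 4πI² = 250/693
I = (+1)√(250/693/(4π)) = 0.16943318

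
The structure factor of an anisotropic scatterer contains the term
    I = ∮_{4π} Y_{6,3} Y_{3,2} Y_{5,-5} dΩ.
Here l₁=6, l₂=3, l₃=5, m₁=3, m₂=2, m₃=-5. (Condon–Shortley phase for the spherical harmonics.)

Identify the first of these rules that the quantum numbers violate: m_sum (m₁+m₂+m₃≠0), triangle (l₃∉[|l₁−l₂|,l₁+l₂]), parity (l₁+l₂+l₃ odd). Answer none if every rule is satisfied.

m₁+m₂+m₃ = 3 + 2 − 5 = 0  ✓
triangle: |6−3|=3 ≤ l₃=5 ≤ 6+3=9  ✓
parity: l₁+l₂+l₃ = 14 is even  ✓

none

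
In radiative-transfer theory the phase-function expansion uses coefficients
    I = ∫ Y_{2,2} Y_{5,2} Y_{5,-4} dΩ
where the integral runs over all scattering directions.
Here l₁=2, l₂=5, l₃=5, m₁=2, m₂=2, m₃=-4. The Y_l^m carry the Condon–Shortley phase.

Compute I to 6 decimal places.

m-sum 0 ✓  L=12 even ✓  3≤5≤7 ✓
Π(2lᵢ+1) = 5×11×11 = 605
triangle coeff Δ(2,5,5) = 1/38610
Σ_t [0,2]: t=0:+1/2880 t=1:−1/576 t=2:+1/2880 = -1/960
(3j)²=10/429 [(2 5 5; 0 0 0)], sign=+1
Σ_t [0,0]: t=0:+1/20160 = 1/20160
(3j)²=12/715 [(2 5 5; 2 2 -4)], sign=-1
⇒ 4πI² = 40/169
I = (-1)√(40/169/(4π)) = -0.13724032

-0.137240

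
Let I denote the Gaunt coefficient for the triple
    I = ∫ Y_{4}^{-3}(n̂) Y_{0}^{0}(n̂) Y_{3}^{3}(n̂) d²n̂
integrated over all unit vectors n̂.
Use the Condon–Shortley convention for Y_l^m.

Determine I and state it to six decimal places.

triangle: need 4≤l₃≤4, have 3; I=0

0.000000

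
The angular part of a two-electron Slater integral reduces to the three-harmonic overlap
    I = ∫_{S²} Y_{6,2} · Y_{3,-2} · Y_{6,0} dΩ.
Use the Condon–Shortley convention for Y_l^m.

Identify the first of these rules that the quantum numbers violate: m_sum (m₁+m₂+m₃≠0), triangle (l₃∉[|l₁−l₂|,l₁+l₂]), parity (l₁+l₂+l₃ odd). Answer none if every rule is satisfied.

m₁+m₂+m₃ = 2 − 2 + 0 = 0  ✓
triangle: |6−3|=3 ≤ l₃=6 ≤ 6+3=9  ✓
parity: l₁+l₂+l₃ = 15 is odd  ✗

parity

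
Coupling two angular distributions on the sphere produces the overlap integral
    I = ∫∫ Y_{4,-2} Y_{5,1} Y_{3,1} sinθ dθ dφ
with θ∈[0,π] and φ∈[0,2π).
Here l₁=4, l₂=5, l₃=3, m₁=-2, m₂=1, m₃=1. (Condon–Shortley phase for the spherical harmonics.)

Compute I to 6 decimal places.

m-sum 0 ✓  L=12 even ✓  1≤3≤9 ✓
Π(2lᵢ+1) = 9×11×7 = 693
triangle coeff Δ(4,5,3) = 1/180180
Σ_t [2,4]: t=2:+1/576 t=3:−1/144 t=4:+1/576 = -1/288
(3j)²=20/1001 [(4 5 3; 0 0 0)], sign=+1
Σ_t [4,6]: t=4:+1/384 t=5:−1/720 t=6:+1/34560 = 43/34560
(3j)²=1849/180180 [(4 5 3; -2 1 1)], sign=+1
⇒ 4πI² = 1849/13013
I = (+1)√(1849/13013/(4π)) = 0.10633465

0.106335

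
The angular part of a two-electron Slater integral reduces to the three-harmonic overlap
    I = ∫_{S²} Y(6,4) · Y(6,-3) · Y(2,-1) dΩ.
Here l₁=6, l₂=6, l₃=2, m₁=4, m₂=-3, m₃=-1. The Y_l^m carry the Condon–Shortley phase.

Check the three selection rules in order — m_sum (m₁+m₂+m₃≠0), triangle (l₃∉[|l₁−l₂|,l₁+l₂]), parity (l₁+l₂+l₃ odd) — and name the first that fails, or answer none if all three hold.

none

m₁+m₂+m₃ = 4 − 3 − 1 = 0  ✓
triangle: |6−6|=0 ≤ l₃=2 ≤ 6+6=12  ✓
parity: l₁+l₂+l₃ = 14 is even  ✓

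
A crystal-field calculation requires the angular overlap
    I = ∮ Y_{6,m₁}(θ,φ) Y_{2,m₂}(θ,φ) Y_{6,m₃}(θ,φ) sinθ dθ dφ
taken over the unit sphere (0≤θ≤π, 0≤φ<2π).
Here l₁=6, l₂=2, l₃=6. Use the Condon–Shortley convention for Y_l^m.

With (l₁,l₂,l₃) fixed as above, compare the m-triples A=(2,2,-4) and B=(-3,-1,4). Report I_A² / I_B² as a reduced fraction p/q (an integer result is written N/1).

Same 6,2,6: normalisation and zero-m 3j drop out of the ratio.
A: Δ: 2! 10! 2! / 15! → 1/90090; sum: t=2:+1/322560 = 1/322560; 3j²(6 2 6; 2 2 -4) = Δ·Π!·Σ² = 18/1001  (sign +1)
B: Δ: 2! 10! 2! / 15! → 1/90090; sum: t=0:+1/725760 t=1:−1/161280 = -1/207360; 3j²(6 2 6; -3 -1 4) = Δ·Π!·Σ² = 7/286  (sign -1)
I_A²/I_B² = (18/1001)/(7/286) = 36/49

36/49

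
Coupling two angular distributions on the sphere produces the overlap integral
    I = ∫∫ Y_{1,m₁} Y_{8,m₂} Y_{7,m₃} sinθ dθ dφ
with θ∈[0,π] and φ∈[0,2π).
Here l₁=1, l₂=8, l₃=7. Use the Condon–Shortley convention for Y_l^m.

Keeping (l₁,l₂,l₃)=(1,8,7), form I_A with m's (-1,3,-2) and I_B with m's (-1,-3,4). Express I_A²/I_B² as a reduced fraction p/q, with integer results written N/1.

11/2

Same 1,8,7: normalisation and zero-m 3j drop out of the ratio.
A: Δ: 2! 0! 14! / 17! → 1/2040; sum: t=2:+1/87091200 = 1/87091200; 3j²(1 8 7; -1 3 -2) = Δ·Π!·Σ² = 11/408  (sign -1)
B: Δ: 2! 0! 14! / 17! → 1/2040; sum: t=2:+1/479001600 = 1/479001600; 3j²(1 8 7; -1 -3 4) = Δ·Π!·Σ² = 1/204  (sign -1)
I_A²/I_B² = (11/408)/(1/204) = 11/2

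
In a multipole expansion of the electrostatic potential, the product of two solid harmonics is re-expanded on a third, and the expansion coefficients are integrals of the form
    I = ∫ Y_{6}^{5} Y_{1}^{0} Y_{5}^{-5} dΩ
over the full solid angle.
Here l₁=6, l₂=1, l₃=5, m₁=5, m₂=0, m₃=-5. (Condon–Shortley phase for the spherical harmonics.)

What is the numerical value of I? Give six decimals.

-0.135514

m-sum 0 ✓  L=12 even ✓  5≤5≤7 ✓
Π(2lᵢ+1) = 13×3×11 = 429
triangle coeff Δ(6,1,5) = 1/858
Σ_t [1,1]: t=1:−1/14400 = -1/14400
(3j)²=6/143 [(6 1 5; 0 0 0)], sign=+1
Σ_t [1,1]: t=1:−1/3628800 = -1/3628800
(3j)²=1/78 [(6 1 5; 5 0 -5)], sign=-1
⇒ 4πI² = 3/13
I = (-1)√(3/13/(4π)) = -0.13551395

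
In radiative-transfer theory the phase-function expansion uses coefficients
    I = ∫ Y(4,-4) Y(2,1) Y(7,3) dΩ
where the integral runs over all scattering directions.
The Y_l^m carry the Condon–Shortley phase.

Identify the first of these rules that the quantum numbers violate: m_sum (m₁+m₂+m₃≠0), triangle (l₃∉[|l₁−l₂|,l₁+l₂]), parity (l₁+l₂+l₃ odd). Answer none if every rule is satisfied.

triangle

Σmᵢ = 0  ✓
l₃∈[|l₁−l₂|,l₁+l₂]=[2,6], have l₃=7  ✗
Σlᵢ = 13 ⇒ odd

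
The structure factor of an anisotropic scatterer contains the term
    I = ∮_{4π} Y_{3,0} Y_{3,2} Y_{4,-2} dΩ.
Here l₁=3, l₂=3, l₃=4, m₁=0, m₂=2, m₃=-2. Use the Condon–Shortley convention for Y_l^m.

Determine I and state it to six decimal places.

m-sum 0 ✓  L=10 even ✓  0≤4≤6 ✓
Π(2lᵢ+1) = 7×7×9 = 441
triangle coeff Δ(3,3,4) = 1/34650
Σ_t [0,2]: t=0:+1/72 t=1:−1/16 t=2:+1/72 = -5/144
(3j)²=2/77 [(3 3 4; 0 0 0)], sign=-1
Σ_t [1,2]: t=1:−1/96 t=2:+1/72 = 1/288
(3j)²=1/462 [(3 3 4; 0 2 -2)], sign=+1
⇒ 4πI² = 3/121
I = (-1)√(3/121/(4π)) = -0.04441841

-0.044418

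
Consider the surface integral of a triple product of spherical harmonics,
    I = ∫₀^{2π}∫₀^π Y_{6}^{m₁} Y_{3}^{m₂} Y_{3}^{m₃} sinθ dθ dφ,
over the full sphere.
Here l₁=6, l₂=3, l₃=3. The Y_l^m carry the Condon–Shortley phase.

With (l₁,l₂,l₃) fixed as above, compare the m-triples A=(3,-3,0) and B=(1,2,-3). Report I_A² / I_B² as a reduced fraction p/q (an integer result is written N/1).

l's match ⇒ only the (l;m) 3-j factors differ between A and B.
A: triangle coeff Δ(6,3,3) = 1/12012; Σ_t [0,0]: t=0:+1/25920 = 1/25920; (3j)²=1/143 [(6 3 3; 3 -3 0)], sign=-1
B: triangle coeff Δ(6,3,3) = 1/12012; Σ_t [5,5]: t=5:−1/86400 = -1/86400; (3j)²=1/1716 [(6 3 3; 1 2 -3)], sign=-1
I_A²/I_B² = (1/143)/(1/1716) = 12/1

12/1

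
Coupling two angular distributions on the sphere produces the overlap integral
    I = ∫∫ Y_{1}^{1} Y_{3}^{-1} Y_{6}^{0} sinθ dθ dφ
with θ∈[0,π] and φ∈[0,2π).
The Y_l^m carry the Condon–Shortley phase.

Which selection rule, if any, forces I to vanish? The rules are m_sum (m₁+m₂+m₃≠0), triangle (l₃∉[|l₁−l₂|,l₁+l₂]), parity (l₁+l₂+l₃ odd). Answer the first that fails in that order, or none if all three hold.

triangle

m₁+m₂+m₃ = 1 − 1 + 0 = 0  ✓
triangle: |1−3|=2 ≤ l₃=6 ≤ 1+3=4  ✗
parity: l₁+l₂+l₃ = 10 is even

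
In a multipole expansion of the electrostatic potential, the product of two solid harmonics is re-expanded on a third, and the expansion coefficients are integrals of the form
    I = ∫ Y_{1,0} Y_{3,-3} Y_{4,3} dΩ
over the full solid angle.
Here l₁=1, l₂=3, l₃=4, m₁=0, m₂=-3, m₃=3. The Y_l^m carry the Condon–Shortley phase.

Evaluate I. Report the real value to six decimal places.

-0.162868

Rules hold: Σm=0, L=8 even, 2≤4≤4.
N = 3·7·9 = 189
Δ = 0!·2!·6!/9! = 1/252
Racah Σ t=0..0: t=0:+1/36 = 1/36
⇒ 3j(1 3 4; 0 0 0)² = 4/63, sgn +1
Racah Σ t=0..0: t=0:+1/720 = 1/720
⇒ 3j(1 3 4; 0 -3 3)² = 1/36, sgn -1
4πI² = N·(3j₀)²·(3jₘ)² = 1/3
I = -1·√(0.333333/4π) = -0.16286750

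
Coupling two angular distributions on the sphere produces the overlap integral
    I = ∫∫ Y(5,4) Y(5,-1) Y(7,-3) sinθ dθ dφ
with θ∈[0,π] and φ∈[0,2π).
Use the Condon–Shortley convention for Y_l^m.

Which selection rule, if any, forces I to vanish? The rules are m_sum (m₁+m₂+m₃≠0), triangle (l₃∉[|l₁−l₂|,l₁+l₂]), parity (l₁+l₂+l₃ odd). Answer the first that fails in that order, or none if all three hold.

parity

azimuthal sum: 4 − 1 − 3 = 0  ✓
0 ≤ 7 ≤ 10 (triangle on l)  ✓
L = 5 + 5 + 7 = 17 (odd)  ✗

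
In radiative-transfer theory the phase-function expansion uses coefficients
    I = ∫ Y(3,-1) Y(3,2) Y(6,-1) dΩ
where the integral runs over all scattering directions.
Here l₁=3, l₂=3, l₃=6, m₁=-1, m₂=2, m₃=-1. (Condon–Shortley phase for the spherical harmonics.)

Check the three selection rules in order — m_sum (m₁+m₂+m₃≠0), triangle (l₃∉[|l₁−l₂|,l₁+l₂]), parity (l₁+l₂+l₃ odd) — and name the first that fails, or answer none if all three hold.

azimuthal sum: -1 + 2 − 1 = 0  ✓
0 ≤ 6 ≤ 6 (triangle on l)  ✓
L = 3 + 3 + 6 = 12 (even)  ✓

none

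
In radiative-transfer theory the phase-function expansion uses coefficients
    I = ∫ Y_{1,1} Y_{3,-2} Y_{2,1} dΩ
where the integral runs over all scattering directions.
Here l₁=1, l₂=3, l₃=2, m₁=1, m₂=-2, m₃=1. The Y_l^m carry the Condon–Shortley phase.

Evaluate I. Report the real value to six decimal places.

0.261169

Checks pass: Σm=0; 6 even; l₃=2∈[2,4].
(2·1+1)(2·3+1)(2·2+1) = 105
Δ: 2! 0! 4! / 7! → 1/105
sum: t=1:−1/4 = -1/4
3j²(1 3 2; 0 0 0) = Δ·Π!·Σ² = 3/35  (sign -1)
sum: t=0:+1/12 = 1/12
3j²(1 3 2; 1 -2 1) = Δ·Π!·Σ² = 2/21  (sign -1)
combine: 4πI² = 105·3/35·2/21 = 6/7
take √, sign +1: I = 0.26116903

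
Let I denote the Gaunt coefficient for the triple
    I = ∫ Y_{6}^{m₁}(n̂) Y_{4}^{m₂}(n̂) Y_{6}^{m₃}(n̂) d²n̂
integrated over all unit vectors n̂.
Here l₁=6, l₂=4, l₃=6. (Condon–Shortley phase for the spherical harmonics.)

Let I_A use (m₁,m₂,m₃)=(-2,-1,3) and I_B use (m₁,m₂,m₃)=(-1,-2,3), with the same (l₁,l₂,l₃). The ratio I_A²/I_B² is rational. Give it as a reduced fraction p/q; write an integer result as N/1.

845/64

l's match ⇒ only the (l;m) 3-j factors differ between A and B.
A: triangle coeff Δ(6,4,6) = 1/15315300; Σ_t [0,3]: t=0:+1/5806080 t=1:−1/120960 t=2:+1/34560 t=3:−1/103680 = 13/1161216; (3j)²=65/5236 [(6 4 6; -2 -1 3)], sign=-1
B: triangle coeff Δ(6,4,6) = 1/15315300; Σ_t [0,2]: t=0:+1/483840 t=1:−1/51840 t=2:+1/69120 = -1/362880; (3j)²=16/17017 [(6 4 6; -1 -2 3)], sign=+1
I_A²/I_B² = (65/5236)/(16/17017) = 845/64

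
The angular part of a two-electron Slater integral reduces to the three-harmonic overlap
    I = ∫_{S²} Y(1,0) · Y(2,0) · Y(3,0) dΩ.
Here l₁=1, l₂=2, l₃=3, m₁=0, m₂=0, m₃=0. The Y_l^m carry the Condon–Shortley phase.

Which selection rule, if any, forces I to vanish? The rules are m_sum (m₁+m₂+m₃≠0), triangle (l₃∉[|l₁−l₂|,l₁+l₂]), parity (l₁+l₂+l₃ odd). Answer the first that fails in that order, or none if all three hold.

none

azimuthal sum: 0 + 0 + 0 = 0  ✓
1 ≤ 3 ≤ 3 (triangle on l)  ✓
L = 1 + 2 + 3 = 6 (even)  ✓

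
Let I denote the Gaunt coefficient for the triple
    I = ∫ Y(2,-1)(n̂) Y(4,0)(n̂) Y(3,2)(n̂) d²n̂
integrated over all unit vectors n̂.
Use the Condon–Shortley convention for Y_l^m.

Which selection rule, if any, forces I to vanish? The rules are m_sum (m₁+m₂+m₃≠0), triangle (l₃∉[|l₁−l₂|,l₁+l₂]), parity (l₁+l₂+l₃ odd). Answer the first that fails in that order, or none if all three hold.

m_sum

Σmᵢ = 1  ✗
l₃∈[|l₁−l₂|,l₁+l₂]=[2,6], have l₃=3
Σlᵢ = 9 ⇒ odd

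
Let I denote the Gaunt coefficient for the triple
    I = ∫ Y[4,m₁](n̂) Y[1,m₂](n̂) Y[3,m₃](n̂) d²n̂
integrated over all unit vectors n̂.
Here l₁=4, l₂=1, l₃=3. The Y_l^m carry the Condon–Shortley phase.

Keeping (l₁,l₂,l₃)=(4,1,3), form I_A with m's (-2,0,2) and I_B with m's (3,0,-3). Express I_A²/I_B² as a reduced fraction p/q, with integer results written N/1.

Shared (l₁,l₂,l₃)=(4,1,3): N and (l;000)² cancel in I_A²/I_B².
A: Δ = 2!·6!·0!/9! = 1/252; Racah Σ t=1..1: t=1:−1/120 = -1/120; ⇒ 3j(4 1 3; -2 0 2)² = 1/21, sgn +1
B: Δ = 2!·6!·0!/9! = 1/252; Racah Σ t=1..1: t=1:−1/720 = -1/720; ⇒ 3j(4 1 3; 3 0 -3)² = 1/36, sgn -1
I_A²/I_B² = (1/21)/(1/36) = 12/7

12/7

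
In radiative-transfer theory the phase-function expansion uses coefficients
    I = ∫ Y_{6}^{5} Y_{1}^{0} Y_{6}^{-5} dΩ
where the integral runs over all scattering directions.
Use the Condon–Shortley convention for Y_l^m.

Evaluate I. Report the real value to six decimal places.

Σlᵢ=13 odd — θ-integrand is odd under cosθ→−cosθ; I=0

0.000000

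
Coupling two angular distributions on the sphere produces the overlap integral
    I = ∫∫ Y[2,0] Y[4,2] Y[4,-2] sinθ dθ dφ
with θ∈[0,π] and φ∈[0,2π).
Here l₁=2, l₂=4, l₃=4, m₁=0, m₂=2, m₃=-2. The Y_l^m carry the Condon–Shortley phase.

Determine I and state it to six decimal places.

0.065536

m-sum 0 ✓  L=10 even ✓  2≤4≤6 ✓
Π(2lᵢ+1) = 5×9×9 = 405
triangle coeff Δ(2,4,4) = 1/13860
Σ_t [0,2]: t=0:+1/192 t=1:−1/36 t=2:+1/192 = -5/288
(3j)²=20/693 [(2 4 4; 0 0 0)], sign=-1
Σ_t [0,2]: t=0:+1/2880 t=1:−1/120 t=2:+1/192 = -1/360
(3j)²=16/3465 [(2 4 4; 0 2 -2)], sign=-1
⇒ 4πI² = 320/5929
I = (+1)√(320/5929/(4π)) = 0.06553591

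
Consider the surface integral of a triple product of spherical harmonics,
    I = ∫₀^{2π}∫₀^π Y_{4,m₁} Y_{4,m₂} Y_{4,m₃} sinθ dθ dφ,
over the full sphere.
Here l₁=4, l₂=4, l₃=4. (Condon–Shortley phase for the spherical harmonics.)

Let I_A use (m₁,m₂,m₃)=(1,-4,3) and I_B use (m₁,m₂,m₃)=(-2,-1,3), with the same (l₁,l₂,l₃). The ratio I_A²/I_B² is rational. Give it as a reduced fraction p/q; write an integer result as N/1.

Shared (l₁,l₂,l₃)=(4,4,4): N and (l;000)² cancel in I_A²/I_B².
A: Δ = 4!·4!·4!/13! = 1/450450; Racah Σ t=0..0: t=0:+1/3456 = 1/3456; ⇒ 3j(4 4 4; 1 -4 3)² = 35/1287, sgn -1
B: Δ = 4!·4!·4!/13! = 1/450450; Racah Σ t=2..3: t=2:+1/576 t=3:−1/864 = 1/1728; ⇒ 3j(4 4 4; -2 -1 3)² = 5/1287, sgn -1
I_A²/I_B² = (35/1287)/(5/1287) = 7/1

7/1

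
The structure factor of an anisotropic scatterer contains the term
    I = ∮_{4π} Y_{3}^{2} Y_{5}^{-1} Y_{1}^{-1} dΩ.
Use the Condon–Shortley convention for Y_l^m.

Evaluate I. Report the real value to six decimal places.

0.000000

|3−5|≤1≤3+5 violated ⇒ I = 0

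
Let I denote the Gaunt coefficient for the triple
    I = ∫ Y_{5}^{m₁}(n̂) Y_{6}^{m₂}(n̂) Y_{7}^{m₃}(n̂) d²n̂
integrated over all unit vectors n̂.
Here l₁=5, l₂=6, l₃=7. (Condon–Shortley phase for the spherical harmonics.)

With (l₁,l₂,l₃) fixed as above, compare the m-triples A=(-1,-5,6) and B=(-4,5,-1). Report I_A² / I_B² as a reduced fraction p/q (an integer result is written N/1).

104/77

l's match ⇒ only the (l;m) 3-j factors differ between A and B.
A: triangle coeff Δ(5,6,7) = 1/174594420; Σ_t [0,1]: t=0:+1/87091200 t=1:−1/29030400 = -1/43545600; (3j)²=88/6783 [(5 6 7; -1 -5 6)], sign=+1
B: triangle coeff Δ(5,6,7) = 1/174594420; Σ_t [3,4]: t=3:−1/174182400 t=4:+1/14515200 = 11/174182400; (3j)²=121/12597 [(5 6 7; -4 5 -1)], sign=+1
I_A²/I_B² = (88/6783)/(121/12597) = 104/77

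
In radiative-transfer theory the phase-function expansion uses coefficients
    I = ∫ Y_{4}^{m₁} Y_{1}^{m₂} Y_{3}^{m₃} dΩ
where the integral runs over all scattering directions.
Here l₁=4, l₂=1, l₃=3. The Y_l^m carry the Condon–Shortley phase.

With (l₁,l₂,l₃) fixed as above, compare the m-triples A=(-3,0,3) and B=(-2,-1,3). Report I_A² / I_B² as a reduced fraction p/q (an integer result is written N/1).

7/1

Same 4,1,3: normalisation and zero-m 3j drop out of the ratio.
A: Δ: 2! 6! 0! / 9! → 1/252; sum: t=1:−1/720 = -1/720; 3j²(4 1 3; -3 0 3) = Δ·Π!·Σ² = 1/36  (sign -1)
B: Δ: 2! 6! 0! / 9! → 1/252; sum: t=0:+1/1440 = 1/1440; 3j²(4 1 3; -2 -1 3) = Δ·Π!·Σ² = 1/252  (sign +1)
I_A²/I_B² = (1/36)/(1/252) = 7/1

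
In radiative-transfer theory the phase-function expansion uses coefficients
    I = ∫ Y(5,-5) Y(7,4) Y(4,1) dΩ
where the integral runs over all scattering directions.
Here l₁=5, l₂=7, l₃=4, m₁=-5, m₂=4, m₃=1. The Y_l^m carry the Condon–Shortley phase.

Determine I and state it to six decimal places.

Rules hold: Σm=0, L=16 even, 2≤4≤12.
N = 11·15·9 = 1485
Δ = 8!·2!·6!/17! = 1/6126120
Racah Σ t=3..5: t=3:−1/69120 t=4:+1/20736 t=5:−1/69120 = 1/51840
⇒ 3j(5 7 4; 0 0 0)² = 280/21879, sgn +1
Racah Σ t=8..8: t=8:+1/2903040 = 1/2903040
⇒ 3j(5 7 4; -5 4 1)² = 75/6188, sgn -1
4πI² = N·(3j₀)²·(3jₘ)² = 11250/48841
I = -1·√(0.230339/4π) = -0.13538765

-0.135388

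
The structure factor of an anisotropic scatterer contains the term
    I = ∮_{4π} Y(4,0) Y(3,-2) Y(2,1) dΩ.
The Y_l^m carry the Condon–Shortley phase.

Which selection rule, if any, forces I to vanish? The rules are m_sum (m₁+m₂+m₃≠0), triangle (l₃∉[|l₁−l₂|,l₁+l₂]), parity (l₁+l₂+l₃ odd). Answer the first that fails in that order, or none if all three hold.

m_sum

Σmᵢ = -1  ✗
l₃∈[|l₁−l₂|,l₁+l₂]=[1,7], have l₃=2
Σlᵢ = 9 ⇒ odd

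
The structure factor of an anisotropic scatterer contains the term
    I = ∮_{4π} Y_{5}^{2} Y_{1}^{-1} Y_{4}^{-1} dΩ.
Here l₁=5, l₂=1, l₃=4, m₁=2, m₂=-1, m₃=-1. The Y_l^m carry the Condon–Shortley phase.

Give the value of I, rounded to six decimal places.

0.225034

Checks pass: Σm=0; 10 even; l₃=4∈[4,6].
(2·5+1)(2·1+1)(2·4+1) = 297
Δ: 2! 8! 0! / 11! → 1/495
sum: t=1:−1/576 = -1/576
3j²(5 1 4; 0 0 0) = Δ·Π!·Σ² = 5/99  (sign -1)
sum: t=0:+1/1440 = 1/1440
3j²(5 1 4; 2 -1 -1) = Δ·Π!·Σ² = 7/165  (sign -1)
combine: 4πI² = 297·5/99·7/165 = 7/11
take √, sign +1: I = 0.22503380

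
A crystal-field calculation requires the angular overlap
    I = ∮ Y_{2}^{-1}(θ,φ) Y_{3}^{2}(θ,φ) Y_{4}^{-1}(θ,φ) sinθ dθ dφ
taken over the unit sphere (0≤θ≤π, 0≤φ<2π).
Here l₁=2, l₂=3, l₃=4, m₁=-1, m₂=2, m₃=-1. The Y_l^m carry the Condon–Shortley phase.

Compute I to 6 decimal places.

0.000000

Σlᵢ=9 odd — θ-integrand is odd under cosθ→−cosθ; I=0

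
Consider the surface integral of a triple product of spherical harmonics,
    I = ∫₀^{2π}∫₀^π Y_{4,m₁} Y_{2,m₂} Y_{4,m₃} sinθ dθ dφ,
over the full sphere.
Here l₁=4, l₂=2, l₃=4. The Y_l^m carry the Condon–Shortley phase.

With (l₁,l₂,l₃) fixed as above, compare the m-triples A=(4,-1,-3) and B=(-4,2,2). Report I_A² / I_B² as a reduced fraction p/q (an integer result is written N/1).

7/2

l's match ⇒ only the (l;m) 3-j factors differ between A and B.
A: triangle coeff Δ(4,2,4) = 1/13860; Σ_t [0,0]: t=0:+1/1440 = 1/1440; (3j)²=7/165 [(4 2 4; 4 -1 -3)], sign=-1
B: triangle coeff Δ(4,2,4) = 1/13860; Σ_t [2,2]: t=2:+1/2880 = 1/2880; (3j)²=2/165 [(4 2 4; -4 2 2)], sign=+1
I_A²/I_B² = (7/165)/(2/165) = 7/2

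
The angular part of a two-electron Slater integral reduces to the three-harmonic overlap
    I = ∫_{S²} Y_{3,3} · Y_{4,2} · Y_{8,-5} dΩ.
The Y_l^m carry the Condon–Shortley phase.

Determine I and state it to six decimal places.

0.000000

triangle: need 1≤l₃≤7, have 8; I=0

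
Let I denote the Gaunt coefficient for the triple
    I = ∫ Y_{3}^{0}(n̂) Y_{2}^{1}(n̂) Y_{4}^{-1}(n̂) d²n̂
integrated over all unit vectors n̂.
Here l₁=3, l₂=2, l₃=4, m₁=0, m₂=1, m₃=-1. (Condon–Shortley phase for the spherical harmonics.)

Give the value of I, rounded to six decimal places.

l₁+l₂+l₃=9 is odd: 3j(l;000)=0 ⇒ I=0

0.000000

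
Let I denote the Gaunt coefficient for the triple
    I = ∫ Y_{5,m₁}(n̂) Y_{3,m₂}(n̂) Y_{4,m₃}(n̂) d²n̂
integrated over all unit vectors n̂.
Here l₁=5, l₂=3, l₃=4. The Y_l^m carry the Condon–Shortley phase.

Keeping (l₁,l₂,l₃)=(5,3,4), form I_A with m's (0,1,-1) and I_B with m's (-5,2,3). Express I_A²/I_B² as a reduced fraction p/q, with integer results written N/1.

l's match ⇒ only the (l;m) 3-j factors differ between A and B.
A: triangle coeff Δ(5,3,4) = 1/180180; Σ_t [2,4]: t=2:+1/288 t=3:−1/288 t=4:+1/5760 = 1/5760; (3j)²=1/12012 [(5 3 4; 0 1 -1)], sign=-1
B: triangle coeff Δ(5,3,4) = 1/180180; Σ_t [4,4]: t=4:+1/17280 = 1/17280; (3j)²=35/858 [(5 3 4; -5 2 3)], sign=-1
I_A²/I_B² = (1/12012)/(35/858) = 1/490

1/490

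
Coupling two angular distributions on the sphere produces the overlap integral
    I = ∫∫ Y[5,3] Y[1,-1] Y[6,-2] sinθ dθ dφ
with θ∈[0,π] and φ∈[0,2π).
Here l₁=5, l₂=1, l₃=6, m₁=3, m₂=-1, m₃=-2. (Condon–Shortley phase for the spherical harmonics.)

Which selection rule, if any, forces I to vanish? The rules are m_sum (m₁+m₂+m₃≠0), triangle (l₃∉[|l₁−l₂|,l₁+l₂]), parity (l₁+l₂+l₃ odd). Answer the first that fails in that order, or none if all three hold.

none

m₁+m₂+m₃ = 3 − 1 − 2 = 0  ✓
triangle: |5−1|=4 ≤ l₃=6 ≤ 5+1=6  ✓
parity: l₁+l₂+l₃ = 12 is even  ✓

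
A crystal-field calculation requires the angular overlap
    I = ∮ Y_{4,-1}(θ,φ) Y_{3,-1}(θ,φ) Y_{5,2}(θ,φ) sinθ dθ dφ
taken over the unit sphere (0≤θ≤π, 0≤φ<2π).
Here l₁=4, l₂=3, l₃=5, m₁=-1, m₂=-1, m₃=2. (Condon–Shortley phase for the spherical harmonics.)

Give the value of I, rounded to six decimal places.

0.148044

Checks pass: Σm=0; 12 even; l₃=5∈[1,7].
(2·4+1)(2·3+1)(2·5+1) = 693
Δ: 2! 6! 4! / 13! → 1/180180
sum: t=0:+1/576 t=1:−1/144 t=2:+1/576 = -1/288
3j²(4 3 5; 0 0 0) = Δ·Π!·Σ² = 20/1001  (sign +1)
sum: t=0:+1/960 t=1:−1/288 t=2:+1/1728 = -1/540
3j²(4 3 5; -1 -1 2) = Δ·Π!·Σ² = 128/6435  (sign +1)
combine: 4πI² = 693·20/1001·128/6435 = 512/1859
take √, sign +1: I = 0.14804384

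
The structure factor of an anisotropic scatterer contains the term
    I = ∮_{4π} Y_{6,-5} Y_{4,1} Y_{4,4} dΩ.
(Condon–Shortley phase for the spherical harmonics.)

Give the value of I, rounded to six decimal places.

m-sum 0 ✓  L=14 even ✓  2≤4≤10 ✓
Π(2lᵢ+1) = 13×9×9 = 1053
triangle coeff Δ(6,4,4) = 1/1261260
Σ_t [2,4]: t=2:+1/4608 t=3:−1/1296 t=4:+1/4608 = -7/20736
(3j)²=20/1287 [(6 4 4; 0 0 0)], sign=-1
Σ_t [5,5]: t=5:−1/172800 = -1/172800
(3j)²=2/65 [(6 4 4; -5 1 4)], sign=-1
⇒ 4πI² = 72/143
I = (+1)√(72/143/(4π)) = 0.20016738

0.200167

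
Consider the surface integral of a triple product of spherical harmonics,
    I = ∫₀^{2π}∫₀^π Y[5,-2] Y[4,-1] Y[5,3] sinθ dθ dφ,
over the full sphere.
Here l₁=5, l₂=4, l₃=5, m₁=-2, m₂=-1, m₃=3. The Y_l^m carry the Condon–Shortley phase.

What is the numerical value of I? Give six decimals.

Rules hold: Σm=0, L=14 even, 1≤5≤9.
N = 11·9·11 = 1089
Δ = 4!·6!·4!/15! = 1/3153150
Racah Σ t=0..4: t=0:+1/69120 t=1:−1/1728 t=2:+1/576 t=3:−1/1728 t=4:+1/69120 = 7/11520
⇒ 3j(5 4 5; 0 0 0)² = 2/143, sgn -1
Racah Σ t=1..3: t=1:−1/17280 t=2:+1/2880 t=3:−1/6912 = 1/6912
⇒ 3j(5 4 5; -2 -1 3)² = 5/429, sgn +1
4πI² = N·(3j₀)²·(3jₘ)² = 30/169
I = -1·√(0.177515/4π) = -0.11885360

-0.118854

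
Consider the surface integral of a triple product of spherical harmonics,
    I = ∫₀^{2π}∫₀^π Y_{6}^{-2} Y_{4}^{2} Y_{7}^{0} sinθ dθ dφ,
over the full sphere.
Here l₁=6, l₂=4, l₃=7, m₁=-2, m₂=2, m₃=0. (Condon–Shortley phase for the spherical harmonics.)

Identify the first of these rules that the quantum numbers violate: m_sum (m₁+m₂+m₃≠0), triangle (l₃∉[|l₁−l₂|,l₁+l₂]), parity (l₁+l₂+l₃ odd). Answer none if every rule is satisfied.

m₁+m₂+m₃ = -2 + 2 + 0 = 0  ✓
triangle: |6−4|=2 ≤ l₃=7 ≤ 6+4=10  ✓
parity: l₁+l₂+l₃ = 17 is odd  ✗

parity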